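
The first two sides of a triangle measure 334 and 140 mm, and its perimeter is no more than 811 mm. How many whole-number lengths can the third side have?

143

Triangle inequality: 194 < x < 474. Perimeter ≤ 811 gives x ≤ 811 − 334 − 140 = 337.
So 194 < x ≤ 337; integers 195 through 337: 143 values.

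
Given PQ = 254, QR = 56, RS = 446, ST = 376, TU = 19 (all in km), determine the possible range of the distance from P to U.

The maximum is all hops collinear in one direction: 254 + 56 + 446 + 376 + 19 = 1151.
The longest hop is 446; the others sum to 705. Since 446 ≤ 705, the path can fold back on itself completely, so the minimum distance is 0.

0 ≤ PU ≤ 1151 km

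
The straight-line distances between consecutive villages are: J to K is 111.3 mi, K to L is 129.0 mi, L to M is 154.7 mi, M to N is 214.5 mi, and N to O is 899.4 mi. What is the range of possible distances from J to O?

289.9 ≤ JO ≤ 1508.9 mi

The maximum is all hops collinear in one direction: 111.3 + 129.0 + 154.7 + 214.5 + 899.4 = 1508.9.
The longest hop is 899.4; the others sum to 609.5. Folding the others back against it leaves at least 899.4 − 609.5 = 289.9.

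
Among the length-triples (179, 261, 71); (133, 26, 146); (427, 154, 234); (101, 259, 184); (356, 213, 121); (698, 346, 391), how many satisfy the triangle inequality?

3

(71,179,261): 71+179 ≤ 261 → not valid
(26,133,146): 26+133 > 146 → valid
(154,234,427): 154+234 ≤ 427 → not valid
(101,184,259): 101+184 > 259 → valid
(121,213,356): 121+213 ≤ 356 → not valid
(346,391,698): 346+391 > 698 → valid
3 of the 6 triples form a triangle.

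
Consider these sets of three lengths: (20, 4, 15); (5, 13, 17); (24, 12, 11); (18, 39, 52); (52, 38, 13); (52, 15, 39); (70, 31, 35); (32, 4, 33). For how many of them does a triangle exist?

4

(4,15,20): 4+15 ≤ 20 → not valid
(5,13,17): 5+13 > 17 → valid
(11,12,24): 11+12 ≤ 24 → not valid
(18,39,52): 18+39 > 52 → valid
(13,38,52): 13+38 ≤ 52 → not valid
(15,39,52): 15+39 > 52 → valid
(31,35,70): 31+35 ≤ 70 → not valid
(4,32,33): 4+32 > 33 → valid
4 of the 8 triples form a triangle.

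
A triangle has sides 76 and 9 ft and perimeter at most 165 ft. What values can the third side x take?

Triangle inequality alone gives 67 < x < 85.
The perimeter condition gives x ≤ 165 − 76 − 9 = 80.
Intersecting the two: 67 < x ≤ 80.

67 < x ≤ 80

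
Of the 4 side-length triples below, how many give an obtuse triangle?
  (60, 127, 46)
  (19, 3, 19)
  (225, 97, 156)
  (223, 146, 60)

1

(60,127,46): 46+60 ≤ 127, not a triangle
(19,3,19): 3²+19² = 370 > 361 = 19² → acute
(225,97,156): 97²+156² = 33745 < 50625 = 225² → obtuse
(223,146,60): 60+146 ≤ 223, not a triangle
1 of the 4 is obtuse.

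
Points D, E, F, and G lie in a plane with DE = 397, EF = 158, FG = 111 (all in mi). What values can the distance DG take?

The maximum is all hops collinear in one direction: 397 + 158 + 111 = 666.
The longest hop is 397; the others sum to 269. Folding the others back against it leaves at least 397 − 269 = 128.

128 ≤ DG ≤ 666 mi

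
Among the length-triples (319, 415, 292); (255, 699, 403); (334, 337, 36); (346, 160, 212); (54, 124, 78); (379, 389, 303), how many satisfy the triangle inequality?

(292,319,415): 292+319 > 415 → valid
(255,403,699): 255+403 ≤ 699 → not valid
(36,334,337): 36+334 > 337 → valid
(160,212,346): 160+212 > 346 → valid
(54,78,124): 54+78 > 124 → valid
(303,379,389): 303+379 > 389 → valid
5 of the 6 triples form a triangle.

5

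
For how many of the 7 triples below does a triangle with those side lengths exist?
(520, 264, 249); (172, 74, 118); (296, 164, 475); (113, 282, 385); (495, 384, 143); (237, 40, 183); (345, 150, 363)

(249,264,520): 249+264 ≤ 520 → not valid
(74,118,172): 74+118 > 172 → valid
(164,296,475): 164+296 ≤ 475 → not valid
(113,282,385): 113+282 > 385 → valid
(143,384,495): 143+384 > 495 → valid
(40,183,237): 40+183 ≤ 237 → not valid
(150,345,363): 150+345 > 363 → valid
4 of the 7 triples form a triangle.

4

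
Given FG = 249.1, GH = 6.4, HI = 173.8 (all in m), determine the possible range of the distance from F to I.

The maximum is all hops collinear in one direction: 249.1 + 6.4 + 173.8 = 429.3.
The longest hop is 249.1; the others sum to 180.2. Folding the others back against it leaves at least 249.1 − 180.2 = 68.9.

68.9 ≤ FI ≤ 429.3 m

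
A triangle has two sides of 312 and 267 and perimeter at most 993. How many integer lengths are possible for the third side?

Triangle inequality: 45 < x < 579. Perimeter ≤ 993 gives x ≤ 993 − 312 − 267 = 414.
So 45 < x ≤ 414; integers 46 through 414: 369 values.

369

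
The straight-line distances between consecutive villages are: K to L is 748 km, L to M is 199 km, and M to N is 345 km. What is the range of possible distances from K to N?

204 ≤ KN ≤ 1292 km

The maximum is all hops collinear in one direction: 748 + 199 + 345 = 1292.
The longest hop is 748; the others sum to 544. Folding the others back against it leaves at least 748 − 544 = 204.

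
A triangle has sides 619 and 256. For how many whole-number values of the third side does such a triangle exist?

511

The third side lies in the open interval (363, 875).
Integers from 364 to 874 inclusive: 874 − 364 + 1 = 511.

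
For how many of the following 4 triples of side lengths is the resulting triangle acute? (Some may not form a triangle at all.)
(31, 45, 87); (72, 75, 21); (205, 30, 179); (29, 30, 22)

1

(31,45,87): 31+45 ≤ 87, not a triangle
(72,75,21): 21²+72² = 5625 = 75² → right
(205,30,179): 30²+179² = 32941 < 42025 = 205² → obtuse
(29,30,22): 22²+29² = 1325 > 900 = 30² → acute
1 of the 4 is acute.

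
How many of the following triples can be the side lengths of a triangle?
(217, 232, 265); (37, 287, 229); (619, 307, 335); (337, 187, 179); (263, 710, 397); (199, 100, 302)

3

(217,232,265): 217+232 > 265 → valid
(37,229,287): 37+229 ≤ 287 → not valid
(307,335,619): 307+335 > 619 → valid
(179,187,337): 179+187 > 337 → valid
(263,397,710): 263+397 ≤ 710 → not valid
(100,199,302): 100+199 ≤ 302 → not valid
3 of the 6 triples form a triangle.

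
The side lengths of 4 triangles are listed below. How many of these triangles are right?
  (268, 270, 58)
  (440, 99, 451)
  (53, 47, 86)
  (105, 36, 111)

2

(268,270,58): 58²+268² = 75188 > 72900 = 270² → acute
(440,99,451): 99²+440² = 203401 = 451² → right
(53,47,86): 47²+53² = 5018 < 7396 = 86² → obtuse
(105,36,111): 36²+105² = 12321 = 111² → right
2 of the 4 are right.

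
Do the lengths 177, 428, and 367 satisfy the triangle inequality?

Yes

The longest side is 428, and the other two sum to 544.
Since 544 > 428, the triangle inequality holds.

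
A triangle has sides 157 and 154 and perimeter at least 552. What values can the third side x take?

Triangle inequality alone gives 3 < x < 311.
The perimeter condition gives x ≥ 552 − 157 − 154 = 241.
Intersecting the two: 241 ≤ x < 311.

241 ≤ x < 311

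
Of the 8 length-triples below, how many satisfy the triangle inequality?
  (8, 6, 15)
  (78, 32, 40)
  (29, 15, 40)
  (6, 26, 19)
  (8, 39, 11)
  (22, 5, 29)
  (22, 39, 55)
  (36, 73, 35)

(6,8,15): 6+8 ≤ 15 → not valid
(32,40,78): 32+40 ≤ 78 → not valid
(15,29,40): 15+29 > 40 → valid
(6,19,26): 6+19 ≤ 26 → not valid
(8,11,39): 8+11 ≤ 39 → not valid
(5,22,29): 5+22 ≤ 29 → not valid
(22,39,55): 22+39 > 55 → valid
(35,36,73): 35+36 ≤ 73 → not valid
2 of the 8 triples form a triangle.

2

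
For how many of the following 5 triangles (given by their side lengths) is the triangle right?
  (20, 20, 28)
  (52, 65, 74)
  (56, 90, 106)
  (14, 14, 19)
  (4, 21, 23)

1

(20,20,28): 20²+20² = 800 > 784 = 28² → acute
(52,65,74): 52²+65² = 6929 > 5476 = 74² → acute
(56,90,106): 56²+90² = 11236 = 106² → right
(14,14,19): 14²+14² = 392 > 361 = 19² → acute
(4,21,23): 4²+21² = 457 < 529 = 23² → obtuse
1 of the 5 is right.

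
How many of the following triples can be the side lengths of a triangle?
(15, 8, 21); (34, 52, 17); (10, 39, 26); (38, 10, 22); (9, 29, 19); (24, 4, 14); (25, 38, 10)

(8,15,21): 8+15 > 21 → valid
(17,34,52): 17+34 ≤ 52 → not valid
(10,26,39): 10+26 ≤ 39 → not valid
(10,22,38): 10+22 ≤ 38 → not valid
(9,19,29): 9+19 ≤ 29 → not valid
(4,14,24): 4+14 ≤ 24 → not valid
(10,25,38): 10+25 ≤ 38 → not valid
1 of the 7 triples forms a triangle.

1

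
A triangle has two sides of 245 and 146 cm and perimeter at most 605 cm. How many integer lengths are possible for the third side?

115

Triangle inequality: 99 < x < 391. Perimeter ≤ 605 gives x ≤ 605 − 245 − 146 = 214.
So 99 < x ≤ 214; integers 100 through 214: 115 values.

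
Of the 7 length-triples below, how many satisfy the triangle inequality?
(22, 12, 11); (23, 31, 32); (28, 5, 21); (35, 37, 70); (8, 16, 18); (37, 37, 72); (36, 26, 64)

(11,12,22): 11+12 > 22 → valid
(23,31,32): 23+31 > 32 → valid
(5,21,28): 5+21 ≤ 28 → not valid
(35,37,70): 35+37 > 70 → valid
(8,16,18): 8+16 > 18 → valid
(37,37,72): 37+37 > 72 → valid
(26,36,64): 26+36 ≤ 64 → not valid
5 of the 7 triples form a triangle.

5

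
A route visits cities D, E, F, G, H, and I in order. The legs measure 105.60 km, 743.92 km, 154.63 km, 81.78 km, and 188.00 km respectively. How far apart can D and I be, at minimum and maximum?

The maximum is all hops collinear in one direction: 105.60 + 743.92 + 154.63 + 81.78 + 188.00 = 1273.93.
The longest hop is 743.92; the others sum to 530.01. Folding the others back against it leaves at least 743.92 − 530.01 = 213.91.

213.91 ≤ DI ≤ 1273.93 km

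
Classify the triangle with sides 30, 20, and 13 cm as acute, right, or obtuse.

obtuse

Compare the square of the longest side to the sum of squares of the other two: 13² + 20² = 569 < 900 = 30².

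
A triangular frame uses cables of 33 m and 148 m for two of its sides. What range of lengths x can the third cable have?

By the triangle inequality, x must be less than 33 + 148 = 181 and greater than |33 − 148| = 115.

115 < x < 181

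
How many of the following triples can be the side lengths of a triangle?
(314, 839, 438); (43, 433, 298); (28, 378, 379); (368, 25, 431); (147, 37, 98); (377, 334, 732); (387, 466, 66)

(314,438,839): 314+438 ≤ 839 → not valid
(43,298,433): 43+298 ≤ 433 → not valid
(28,378,379): 28+378 > 379 → valid
(25,368,431): 25+368 ≤ 431 → not valid
(37,98,147): 37+98 ≤ 147 → not valid
(334,377,732): 334+377 ≤ 732 → not valid
(66,387,466): 66+387 ≤ 466 → not valid
1 of the 7 triples forms a triangle.

1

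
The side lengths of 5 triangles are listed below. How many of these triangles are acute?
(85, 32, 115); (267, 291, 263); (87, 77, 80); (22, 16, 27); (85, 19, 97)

(85,32,115): 32²+85² = 8249 < 13225 = 115² → obtuse
(267,291,263): 263²+267² = 140458 > 84681 = 291² → acute
(87,77,80): 77²+80² = 12329 > 7569 = 87² → acute
(22,16,27): 16²+22² = 740 > 729 = 27² → acute
(85,19,97): 19²+85² = 7586 < 9409 = 97² → obtuse
3 of the 5 are acute.

3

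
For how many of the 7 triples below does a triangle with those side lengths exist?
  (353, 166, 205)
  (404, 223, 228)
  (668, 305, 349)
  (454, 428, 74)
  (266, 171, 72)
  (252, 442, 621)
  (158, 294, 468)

4

(166,205,353): 166+205 > 353 → valid
(223,228,404): 223+228 > 404 → valid
(305,349,668): 305+349 ≤ 668 → not valid
(74,428,454): 74+428 > 454 → valid
(72,171,266): 72+171 ≤ 266 → not valid
(252,442,621): 252+442 > 621 → valid
(158,294,468): 158+294 ≤ 468 → not valid
4 of the 7 triples form a triangle.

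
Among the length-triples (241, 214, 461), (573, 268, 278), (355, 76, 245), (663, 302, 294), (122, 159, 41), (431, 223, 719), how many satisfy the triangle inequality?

(214,241,461): 214+241 ≤ 461 → not valid
(268,278,573): 268+278 ≤ 573 → not valid
(76,245,355): 76+245 ≤ 355 → not valid
(294,302,663): 294+302 ≤ 663 → not valid
(41,122,159): 41+122 > 159 → valid
(223,431,719): 223+431 ≤ 719 → not valid
1 of the 6 triples forms a triangle.

1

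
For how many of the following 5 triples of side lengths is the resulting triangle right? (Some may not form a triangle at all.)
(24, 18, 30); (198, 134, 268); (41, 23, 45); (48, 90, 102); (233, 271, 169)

(24,18,30): 18²+24² = 900 = 30² → right
(198,134,268): 134²+198² = 57160 < 71824 = 268² → obtuse
(41,23,45): 23²+41² = 2210 > 2025 = 45² → acute
(48,90,102): 48²+90² = 10404 = 102² → right
(233,271,169): 169²+233² = 82850 > 73441 = 271² → acute
2 of the 5 are right.

2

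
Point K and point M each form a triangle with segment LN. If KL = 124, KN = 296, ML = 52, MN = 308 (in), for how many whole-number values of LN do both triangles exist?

From triangle KLN: 172 < LN < 420.
From triangle MLN: 256 < LN < 360.
Intersection: 256 < LN < 360, so integers 257 through 359: 103 values.

103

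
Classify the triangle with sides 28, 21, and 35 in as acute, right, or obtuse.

right

Compare the square of the longest side to the sum of squares of the other two: 21² + 28² = 1225 = 35².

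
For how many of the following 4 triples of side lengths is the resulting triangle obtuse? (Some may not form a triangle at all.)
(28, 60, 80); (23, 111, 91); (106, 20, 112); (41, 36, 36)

(28,60,80): 28²+60² = 4384 < 6400 = 80² → obtuse
(23,111,91): 23²+91² = 8810 < 12321 = 111² → obtuse
(106,20,112): 20²+106² = 11636 < 12544 = 112² → obtuse
(41,36,36): 36²+36² = 2592 > 1681 = 41² → acute
3 of the 4 are obtuse.

3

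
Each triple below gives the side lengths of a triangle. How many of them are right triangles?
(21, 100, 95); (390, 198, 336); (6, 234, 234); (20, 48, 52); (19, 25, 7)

2

(21,100,95): 21²+95² = 9466 < 10000 = 100² → obtuse
(390,198,336): 198²+336² = 152100 = 390² → right
(6,234,234): 6²+234² = 54792 > 54756 = 234² → acute
(20,48,52): 20²+48² = 2704 = 52² → right
(19,25,7): 7²+19² = 410 < 625 = 25² → obtuse
2 of the 5 are right.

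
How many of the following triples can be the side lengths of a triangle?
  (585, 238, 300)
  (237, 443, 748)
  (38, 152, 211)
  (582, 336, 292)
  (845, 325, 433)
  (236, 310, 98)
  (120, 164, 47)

3

(238,300,585): 238+300 ≤ 585 → not valid
(237,443,748): 237+443 ≤ 748 → not valid
(38,152,211): 38+152 ≤ 211 → not valid
(292,336,582): 292+336 > 582 → valid
(325,433,845): 325+433 ≤ 845 → not valid
(98,236,310): 98+236 > 310 → valid
(47,120,164): 47+120 > 164 → valid
3 of the 7 triples form a triangle.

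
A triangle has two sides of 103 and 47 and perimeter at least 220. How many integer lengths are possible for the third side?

Triangle inequality: 56 < x < 150. Perimeter ≥ 220 gives x ≥ 220 − 103 − 47 = 70.
So 70 ≤ x < 150; integers 70 through 149: 80 values.

80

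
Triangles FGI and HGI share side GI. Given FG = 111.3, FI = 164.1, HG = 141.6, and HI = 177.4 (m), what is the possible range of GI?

From triangle FGI: |111.3 − 164.1| < GI < 111.3 + 164.1, i.e. 52.8 < GI < 275.4.
From triangle HGI: 35.8 < GI < 319.0.
Both must hold, so GI lies in the intersection.

52.8 < GI < 275.4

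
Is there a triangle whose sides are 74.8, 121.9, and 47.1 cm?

The two shorter sides sum to 121.9, exactly equal to the longest side 121.9.
That gives only a degenerate (flat) triangle — the inequality must be strict.

No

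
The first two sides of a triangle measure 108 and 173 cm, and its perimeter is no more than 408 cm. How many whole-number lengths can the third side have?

Triangle inequality: 65 < x < 281. Perimeter ≤ 408 gives x ≤ 408 − 108 − 173 = 127.
So 65 < x ≤ 127; integers 66 through 127: 62 values.

62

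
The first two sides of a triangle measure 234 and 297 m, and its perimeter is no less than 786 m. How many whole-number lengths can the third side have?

Triangle inequality: 63 < x < 531. Perimeter ≥ 786 gives x ≥ 786 − 234 − 297 = 255.
So 255 ≤ x < 531; integers 255 through 530: 276 values.

276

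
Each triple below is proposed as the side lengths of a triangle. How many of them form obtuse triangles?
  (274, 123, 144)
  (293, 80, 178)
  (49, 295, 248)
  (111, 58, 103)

1

(274,123,144): 123+144 ≤ 274, not a triangle
(293,80,178): 80+178 ≤ 293, not a triangle
(49,295,248): 49²+248² = 63905 < 87025 = 295² → obtuse
(111,58,103): 58²+103² = 13973 > 12321 = 111² → acute
1 of the 4 is obtuse.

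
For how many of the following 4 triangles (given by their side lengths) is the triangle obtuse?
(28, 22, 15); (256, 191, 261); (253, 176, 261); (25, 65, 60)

(28,22,15): 15²+22² = 709 < 784 = 28² → obtuse
(256,191,261): 191²+256² = 102017 > 68121 = 261² → acute
(253,176,261): 176²+253² = 94985 > 68121 = 261² → acute
(25,65,60): 25²+60² = 4225 = 65² → right
1 of the 4 is obtuse.

1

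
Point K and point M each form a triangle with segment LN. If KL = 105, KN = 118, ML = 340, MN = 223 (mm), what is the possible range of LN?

117 < LN < 223

From triangle KLN: |105 − 118| < LN < 105 + 118, i.e. 13 < LN < 223.
From triangle MLN: 117 < LN < 563.
Both must hold, so LN lies in the intersection.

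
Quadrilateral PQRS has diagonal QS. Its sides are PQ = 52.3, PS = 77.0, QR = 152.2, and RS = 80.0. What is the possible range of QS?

72.2 < QS < 129.3

From triangle PQS: |52.3 − 77.0| < QS < 52.3 + 77.0, i.e. 24.7 < QS < 129.3.
From triangle RQS: 72.2 < QS < 232.2.
Both must hold, so QS lies in the intersection.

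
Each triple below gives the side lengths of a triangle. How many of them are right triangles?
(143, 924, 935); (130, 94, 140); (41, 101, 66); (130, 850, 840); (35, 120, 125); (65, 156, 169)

4

(143,924,935): 143²+924² = 874225 = 935² → right
(130,94,140): 94²+130² = 25736 > 19600 = 140² → acute
(41,101,66): 41²+66² = 6037 < 10201 = 101² → obtuse
(130,850,840): 130²+840² = 722500 = 850² → right
(35,120,125): 35²+120² = 15625 = 125² → right
(65,156,169): 65²+156² = 28561 = 169² → right
4 of the 6 are right.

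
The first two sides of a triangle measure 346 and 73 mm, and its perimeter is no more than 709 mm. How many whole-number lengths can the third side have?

Triangle inequality: 273 < x < 419. Perimeter ≤ 709 gives x ≤ 709 − 346 − 73 = 290.
So 273 < x ≤ 290; integers 274 through 290: 17 values.

17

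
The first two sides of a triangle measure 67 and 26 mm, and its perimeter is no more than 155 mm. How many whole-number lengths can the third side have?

Triangle inequality: 41 < x < 93. Perimeter ≤ 155 gives x ≤ 155 − 67 − 26 = 62.
So 41 < x ≤ 62; integers 42 through 62: 21 values.

21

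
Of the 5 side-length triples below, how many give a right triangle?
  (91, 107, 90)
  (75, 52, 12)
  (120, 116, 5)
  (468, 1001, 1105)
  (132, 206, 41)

(91,107,90): 90²+91² = 16381 > 11449 = 107² → acute
(75,52,12): 12+52 ≤ 75, not a triangle
(120,116,5): 5²+116² = 13481 < 14400 = 120² → obtuse
(468,1001,1105): 468²+1001² = 1221025 = 1105² → right
(132,206,41): 41+132 ≤ 206, not a triangle
1 of the 5 is right.

1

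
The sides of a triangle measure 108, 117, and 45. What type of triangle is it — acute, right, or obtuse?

right

Compare the square of the longest side to the sum of squares of the other two: 45² + 108² = 13689 = 117².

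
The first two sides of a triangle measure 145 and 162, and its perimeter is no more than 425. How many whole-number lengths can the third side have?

Triangle inequality: 17 < x < 307. Perimeter ≤ 425 gives x ≤ 425 − 145 − 162 = 118.
So 17 < x ≤ 118; integers 18 through 118: 101 values.

101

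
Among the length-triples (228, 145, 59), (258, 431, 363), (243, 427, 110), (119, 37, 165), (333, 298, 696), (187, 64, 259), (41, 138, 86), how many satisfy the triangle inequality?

(59,145,228): 59+145 ≤ 228 → not valid
(258,363,431): 258+363 > 431 → valid
(110,243,427): 110+243 ≤ 427 → not valid
(37,119,165): 37+119 ≤ 165 → not valid
(298,333,696): 298+333 ≤ 696 → not valid
(64,187,259): 64+187 ≤ 259 → not valid
(41,86,138): 41+86 ≤ 138 → not valid
1 of the 7 triples forms a triangle.

1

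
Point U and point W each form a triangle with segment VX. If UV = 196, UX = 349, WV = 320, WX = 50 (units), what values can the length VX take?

270 < VX < 370

From triangle UVX: |196 − 349| < VX < 196 + 349, i.e. 153 < VX < 545.
From triangle WVX: 270 < VX < 370.
Both must hold, so VX lies in the intersection.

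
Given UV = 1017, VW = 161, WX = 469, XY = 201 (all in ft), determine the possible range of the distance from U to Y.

The maximum is all hops collinear in one direction: 1017 + 161 + 469 + 201 = 1848.
The longest hop is 1017; the others sum to 831. Folding the others back against it leaves at least 1017 − 831 = 186.

186 ≤ UY ≤ 1848 ft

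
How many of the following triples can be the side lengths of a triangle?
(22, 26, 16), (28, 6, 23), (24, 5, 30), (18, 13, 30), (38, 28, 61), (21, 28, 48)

5

(16,22,26): 16+22 > 26 → valid
(6,23,28): 6+23 > 28 → valid
(5,24,30): 5+24 ≤ 30 → not valid
(13,18,30): 13+18 > 30 → valid
(28,38,61): 28+38 > 61 → valid
(21,28,48): 21+28 > 48 → valid
5 of the 6 triples form a triangle.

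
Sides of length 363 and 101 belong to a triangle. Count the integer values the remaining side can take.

201

The third side lies in the open interval (262, 464).
Integers from 263 to 463 inclusive: 463 − 263 + 1 = 201.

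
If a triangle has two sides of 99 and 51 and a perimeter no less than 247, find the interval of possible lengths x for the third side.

97 ≤ x < 150

Triangle inequality alone gives 48 < x < 150.
The perimeter condition gives x ≥ 247 − 99 − 51 = 97.
Intersecting the two: 97 ≤ x < 150.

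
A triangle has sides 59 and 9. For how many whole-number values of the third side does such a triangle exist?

17

The third side lies in the open interval (50, 68).
Integers from 51 to 67 inclusive: 67 − 51 + 1 = 17.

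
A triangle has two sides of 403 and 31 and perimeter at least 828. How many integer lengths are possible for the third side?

40

Triangle inequality: 372 < x < 434. Perimeter ≥ 828 gives x ≥ 828 − 403 − 31 = 394.
So 394 ≤ x < 434; integers 394 through 433: 40 values.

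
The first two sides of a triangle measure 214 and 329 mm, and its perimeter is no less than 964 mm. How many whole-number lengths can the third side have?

122

Triangle inequality: 115 < x < 543. Perimeter ≥ 964 gives x ≥ 964 − 214 − 329 = 421.
So 421 ≤ x < 543; integers 421 through 542: 122 values.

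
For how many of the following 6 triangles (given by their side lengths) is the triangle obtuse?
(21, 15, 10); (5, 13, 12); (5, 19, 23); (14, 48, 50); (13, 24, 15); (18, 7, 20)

4

(21,15,10): 10²+15² = 325 < 441 = 21² → obtuse
(5,13,12): 5²+12² = 169 = 13² → right
(5,19,23): 5²+19² = 386 < 529 = 23² → obtuse
(14,48,50): 14²+48² = 2500 = 50² → right
(13,24,15): 13²+15² = 394 < 576 = 24² → obtuse
(18,7,20): 7²+18² = 373 < 400 = 20² → obtuse
4 of the 6 are obtuse.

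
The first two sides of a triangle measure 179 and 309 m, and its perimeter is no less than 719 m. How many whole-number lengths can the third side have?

257

Triangle inequality: 130 < x < 488. Perimeter ≥ 719 gives x ≥ 719 − 179 − 309 = 231.
So 231 ≤ x < 488; integers 231 through 487: 257 values.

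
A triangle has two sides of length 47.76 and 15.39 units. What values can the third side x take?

32.37 < x < 63.15

By the triangle inequality, x must be less than 47.76 + 15.39 = 63.15 and greater than |47.76 − 15.39| = 32.37.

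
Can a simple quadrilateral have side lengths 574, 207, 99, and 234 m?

For a quadrilateral, each side must be shorter than the sum of the others.
Here the longest side is 574, but the remaining 3 sides sum to only 540.

No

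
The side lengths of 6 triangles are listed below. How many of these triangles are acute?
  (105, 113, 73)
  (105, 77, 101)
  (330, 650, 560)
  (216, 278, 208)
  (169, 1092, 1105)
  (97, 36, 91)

(105,113,73): 73²+105² = 16354 > 12769 = 113² → acute
(105,77,101): 77²+101² = 16130 > 11025 = 105² → acute
(330,650,560): 330²+560² = 422500 = 650² → right
(216,278,208): 208²+216² = 89920 > 77284 = 278² → acute
(169,1092,1105): 169²+1092² = 1221025 = 1105² → right
(97,36,91): 36²+91² = 9577 > 9409 = 97² → acute
4 of the 6 are acute.

4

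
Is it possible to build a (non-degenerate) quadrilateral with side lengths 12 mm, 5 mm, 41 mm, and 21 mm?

For a quadrilateral, each side must be shorter than the sum of the others.
Here the longest side is 41, but the remaining 3 sides sum to only 38.

No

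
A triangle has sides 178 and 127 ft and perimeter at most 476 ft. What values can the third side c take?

Triangle inequality alone gives 51 < c < 305.
The perimeter condition gives c ≤ 476 − 178 − 127 = 171.
Intersecting the two: 51 < c ≤ 171.

51 < c ≤ 171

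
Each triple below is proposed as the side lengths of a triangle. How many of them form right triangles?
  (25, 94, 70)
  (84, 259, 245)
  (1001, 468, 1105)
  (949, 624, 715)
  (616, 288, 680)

4

(25,94,70): 25²+70² = 5525 < 8836 = 94² → obtuse
(84,259,245): 84²+245² = 67081 = 259² → right
(1001,468,1105): 468²+1001² = 1221025 = 1105² → right
(949,624,715): 624²+715² = 900601 = 949² → right
(616,288,680): 288²+616² = 462400 = 680² → right
4 of the 5 are right.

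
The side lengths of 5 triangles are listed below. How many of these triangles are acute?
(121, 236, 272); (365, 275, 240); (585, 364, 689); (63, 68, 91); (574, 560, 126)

1

(121,236,272): 121²+236² = 70337 < 73984 = 272² → obtuse
(365,275,240): 240²+275² = 133225 = 365² → right
(585,364,689): 364²+585² = 474721 = 689² → right
(63,68,91): 63²+68² = 8593 > 8281 = 91² → acute
(574,560,126): 126²+560² = 329476 = 574² → right
1 of the 5 is acute.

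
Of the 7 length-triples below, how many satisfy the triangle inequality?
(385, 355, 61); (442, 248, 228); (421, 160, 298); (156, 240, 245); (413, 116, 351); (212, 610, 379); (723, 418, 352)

(61,355,385): 61+355 > 385 → valid
(228,248,442): 228+248 > 442 → valid
(160,298,421): 160+298 > 421 → valid
(156,240,245): 156+240 > 245 → valid
(116,351,413): 116+351 > 413 → valid
(212,379,610): 212+379 ≤ 610 → not valid
(352,418,723): 352+418 > 723 → valid
6 of the 7 triples form a triangle.

6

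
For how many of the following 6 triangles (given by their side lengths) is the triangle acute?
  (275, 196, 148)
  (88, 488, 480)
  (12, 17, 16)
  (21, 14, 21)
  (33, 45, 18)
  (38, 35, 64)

(275,196,148): 148²+196² = 60320 < 75625 = 275² → obtuse
(88,488,480): 88²+480² = 238144 = 488² → right
(12,17,16): 12²+16² = 400 > 289 = 17² → acute
(21,14,21): 14²+21² = 637 > 441 = 21² → acute
(33,45,18): 18²+33² = 1413 < 2025 = 45² → obtuse
(38,35,64): 35²+38² = 2669 < 4096 = 64² → obtuse
2 of the 6 are acute.

2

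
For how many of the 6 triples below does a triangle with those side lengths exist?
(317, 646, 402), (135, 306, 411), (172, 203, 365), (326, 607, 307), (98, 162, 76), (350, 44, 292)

5

(317,402,646): 317+402 > 646 → valid
(135,306,411): 135+306 > 411 → valid
(172,203,365): 172+203 > 365 → valid
(307,326,607): 307+326 > 607 → valid
(76,98,162): 76+98 > 162 → valid
(44,292,350): 44+292 ≤ 350 → not valid
5 of the 6 triples form a triangle.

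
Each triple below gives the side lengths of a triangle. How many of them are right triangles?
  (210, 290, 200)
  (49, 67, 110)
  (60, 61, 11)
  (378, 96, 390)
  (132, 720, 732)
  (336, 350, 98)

(210,290,200): 200²+210² = 84100 = 290² → right
(49,67,110): 49²+67² = 6890 < 12100 = 110² → obtuse
(60,61,11): 11²+60² = 3721 = 61² → right
(378,96,390): 96²+378² = 152100 = 390² → right
(132,720,732): 132²+720² = 535824 = 732² → right
(336,350,98): 98²+336² = 122500 = 350² → right
5 of the 6 are right.

5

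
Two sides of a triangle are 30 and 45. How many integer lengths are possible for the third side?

The third side lies in the open interval (15, 75).
Integers from 16 to 74 inclusive: 74 − 16 + 1 = 59.

59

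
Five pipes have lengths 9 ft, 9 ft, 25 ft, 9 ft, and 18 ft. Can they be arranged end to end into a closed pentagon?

Yes

A pentagon exists iff every side is shorter than the sum of the others — equivalently, the longest side is less than the sum of the rest.
Longest side 25 < 45 (sum of the remaining 4), so yes.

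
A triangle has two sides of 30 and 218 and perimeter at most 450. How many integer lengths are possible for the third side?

Triangle inequality: 188 < x < 248. Perimeter ≤ 450 gives x ≤ 450 − 30 − 218 = 202.
So 188 < x ≤ 202; integers 189 through 202: 14 values.

14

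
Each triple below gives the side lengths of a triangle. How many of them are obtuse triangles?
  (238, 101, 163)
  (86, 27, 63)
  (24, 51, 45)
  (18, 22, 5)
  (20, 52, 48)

3

(238,101,163): 101²+163² = 36770 < 56644 = 238² → obtuse
(86,27,63): 27²+63² = 4698 < 7396 = 86² → obtuse
(24,51,45): 24²+45² = 2601 = 51² → right
(18,22,5): 5²+18² = 349 < 484 = 22² → obtuse
(20,52,48): 20²+48² = 2704 = 52² → right
3 of the 5 are obtuse.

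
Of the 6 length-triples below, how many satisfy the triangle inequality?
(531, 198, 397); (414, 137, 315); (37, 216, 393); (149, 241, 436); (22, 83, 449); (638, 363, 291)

3

(198,397,531): 198+397 > 531 → valid
(137,315,414): 137+315 > 414 → valid
(37,216,393): 37+216 ≤ 393 → not valid
(149,241,436): 149+241 ≤ 436 → not valid
(22,83,449): 22+83 ≤ 449 → not valid
(291,363,638): 291+363 > 638 → valid
3 of the 6 triples form a triangle.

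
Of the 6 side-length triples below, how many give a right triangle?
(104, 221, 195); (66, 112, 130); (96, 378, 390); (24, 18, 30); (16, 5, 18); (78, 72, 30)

(104,221,195): 104²+195² = 48841 = 221² → right
(66,112,130): 66²+112² = 16900 = 130² → right
(96,378,390): 96²+378² = 152100 = 390² → right
(24,18,30): 18²+24² = 900 = 30² → right
(16,5,18): 5²+16² = 281 < 324 = 18² → obtuse
(78,72,30): 30²+72² = 6084 = 78² → right
5 of the 6 are right.

5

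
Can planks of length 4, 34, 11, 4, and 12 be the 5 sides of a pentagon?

No

For a pentagon, each side must be shorter than the sum of the others.
Here the longest side is 34, but the remaining 4 sides sum to only 31.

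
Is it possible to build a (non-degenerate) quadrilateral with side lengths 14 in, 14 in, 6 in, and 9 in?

Yes

A quadrilateral exists iff every side is shorter than the sum of the others — equivalently, the longest side is less than the sum of the rest.
Longest side 14 < 29 (sum of the remaining 3), so yes.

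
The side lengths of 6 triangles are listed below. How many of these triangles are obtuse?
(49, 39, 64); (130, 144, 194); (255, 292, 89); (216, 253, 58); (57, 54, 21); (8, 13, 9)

4

(49,39,64): 39²+49² = 3922 < 4096 = 64² → obtuse
(130,144,194): 130²+144² = 37636 = 194² → right
(255,292,89): 89²+255² = 72946 < 85264 = 292² → obtuse
(216,253,58): 58²+216² = 50020 < 64009 = 253² → obtuse
(57,54,21): 21²+54² = 3357 > 3249 = 57² → acute
(8,13,9): 8²+9² = 145 < 169 = 13² → obtuse
4 of the 6 are obtuse.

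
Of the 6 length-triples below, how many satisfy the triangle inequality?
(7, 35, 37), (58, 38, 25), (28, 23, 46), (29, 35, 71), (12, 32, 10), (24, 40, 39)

(7,35,37): 7+35 > 37 → valid
(25,38,58): 25+38 > 58 → valid
(23,28,46): 23+28 > 46 → valid
(29,35,71): 29+35 ≤ 71 → not valid
(10,12,32): 10+12 ≤ 32 → not valid
(24,39,40): 24+39 > 40 → valid
4 of the 6 triples form a triangle.

4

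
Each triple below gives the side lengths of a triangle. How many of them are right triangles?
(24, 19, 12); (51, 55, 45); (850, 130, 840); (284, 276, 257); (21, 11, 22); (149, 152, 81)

(24,19,12): 12²+19² = 505 < 576 = 24² → obtuse
(51,55,45): 45²+51² = 4626 > 3025 = 55² → acute
(850,130,840): 130²+840² = 722500 = 850² → right
(284,276,257): 257²+276² = 142225 > 80656 = 284² → acute
(21,11,22): 11²+21² = 562 > 484 = 22² → acute
(149,152,81): 81²+149² = 28762 > 23104 = 152² → acute
1 of the 6 is right.

1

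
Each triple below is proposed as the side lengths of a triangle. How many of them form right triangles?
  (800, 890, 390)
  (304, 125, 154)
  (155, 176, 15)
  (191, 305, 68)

1

(800,890,390): 390²+800² = 792100 = 890² → right
(304,125,154): 125+154 ≤ 304, not a triangle
(155,176,15): 15+155 ≤ 176, not a triangle
(191,305,68): 68+191 ≤ 305, not a triangle
1 of the 4 is right.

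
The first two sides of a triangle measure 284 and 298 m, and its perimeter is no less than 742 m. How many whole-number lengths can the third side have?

422

Triangle inequality: 14 < x < 582. Perimeter ≥ 742 gives x ≥ 742 − 284 − 298 = 160.
So 160 ≤ x < 582; integers 160 through 581: 422 values.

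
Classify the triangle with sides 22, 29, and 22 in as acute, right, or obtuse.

acute

Compare the square of the longest side to the sum of squares of the other two: 22² + 22² = 968 > 841 = 29².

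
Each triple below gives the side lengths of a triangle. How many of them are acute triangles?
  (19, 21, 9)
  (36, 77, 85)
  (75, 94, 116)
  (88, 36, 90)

(19,21,9): 9²+19² = 442 > 441 = 21² → acute
(36,77,85): 36²+77² = 7225 = 85² → right
(75,94,116): 75²+94² = 14461 > 13456 = 116² → acute
(88,36,90): 36²+88² = 9040 > 8100 = 90² → acute
3 of the 4 are acute.

3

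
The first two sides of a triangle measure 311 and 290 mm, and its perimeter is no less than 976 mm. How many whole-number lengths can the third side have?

226

Triangle inequality: 21 < x < 601. Perimeter ≥ 976 gives x ≥ 976 − 311 − 290 = 375.
So 375 ≤ x < 601; integers 375 through 600: 226 values.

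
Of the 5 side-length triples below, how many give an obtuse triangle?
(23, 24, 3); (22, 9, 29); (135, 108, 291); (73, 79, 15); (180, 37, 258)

3

(23,24,3): 3²+23² = 538 < 576 = 24² → obtuse
(22,9,29): 9²+22² = 565 < 841 = 29² → obtuse
(135,108,291): 108+135 ≤ 291, not a triangle
(73,79,15): 15²+73² = 5554 < 6241 = 79² → obtuse
(180,37,258): 37+180 ≤ 258, not a triangle
3 of the 5 are obtuse.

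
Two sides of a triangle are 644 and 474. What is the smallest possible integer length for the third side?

171

The third side must be strictly greater than |644 − 474| = 170.
The smallest integer above 170 is 171.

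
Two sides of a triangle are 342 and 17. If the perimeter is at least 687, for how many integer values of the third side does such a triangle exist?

31

Triangle inequality: 325 < x < 359. Perimeter ≥ 687 gives x ≥ 687 − 342 − 17 = 328.
So 328 ≤ x < 359; integers 328 through 358: 31 values.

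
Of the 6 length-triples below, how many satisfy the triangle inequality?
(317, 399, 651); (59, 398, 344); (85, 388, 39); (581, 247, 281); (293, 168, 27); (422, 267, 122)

(317,399,651): 317+399 > 651 → valid
(59,344,398): 59+344 > 398 → valid
(39,85,388): 39+85 ≤ 388 → not valid
(247,281,581): 247+281 ≤ 581 → not valid
(27,168,293): 27+168 ≤ 293 → not valid
(122,267,422): 122+267 ≤ 422 → not valid
2 of the 6 triples form a triangle.

2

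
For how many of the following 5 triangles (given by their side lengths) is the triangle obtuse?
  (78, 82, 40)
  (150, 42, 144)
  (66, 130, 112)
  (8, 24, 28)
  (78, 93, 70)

1

(78,82,40): 40²+78² = 7684 > 6724 = 82² → acute
(150,42,144): 42²+144² = 22500 = 150² → right
(66,130,112): 66²+112² = 16900 = 130² → right
(8,24,28): 8²+24² = 640 < 784 = 28² → obtuse
(78,93,70): 70²+78² = 10984 > 8649 = 93² → acute
1 of the 5 is obtuse.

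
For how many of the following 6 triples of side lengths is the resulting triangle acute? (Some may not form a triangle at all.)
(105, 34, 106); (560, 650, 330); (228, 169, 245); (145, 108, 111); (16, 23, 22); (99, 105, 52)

(105,34,106): 34²+105² = 12181 > 11236 = 106² → acute
(560,650,330): 330²+560² = 422500 = 650² → right
(228,169,245): 169²+228² = 80545 > 60025 = 245² → acute
(145,108,111): 108²+111² = 23985 > 21025 = 145² → acute
(16,23,22): 16²+22² = 740 > 529 = 23² → acute
(99,105,52): 52²+99² = 12505 > 11025 = 105² → acute
5 of the 6 are acute.

5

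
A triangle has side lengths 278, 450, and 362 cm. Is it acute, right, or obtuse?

Compare the square of the longest side to the sum of squares of the other two: 278² + 362² = 208328 > 202500 = 450².

acute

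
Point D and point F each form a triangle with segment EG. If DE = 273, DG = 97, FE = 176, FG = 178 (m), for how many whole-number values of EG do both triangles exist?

From triangle DEG: 176 < EG < 370.
From triangle FEG: 2 < EG < 354.
Intersection: 176 < EG < 354, so integers 177 through 353: 177 values.

177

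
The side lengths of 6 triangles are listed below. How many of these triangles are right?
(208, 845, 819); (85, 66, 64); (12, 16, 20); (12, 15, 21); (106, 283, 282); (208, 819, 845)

3

(208,845,819): 208²+819² = 714025 = 845² → right
(85,66,64): 64²+66² = 8452 > 7225 = 85² → acute
(12,16,20): 12²+16² = 400 = 20² → right
(12,15,21): 12²+15² = 369 < 441 = 21² → obtuse
(106,283,282): 106²+282² = 90760 > 80089 = 283² → acute
(208,819,845): 208²+819² = 714025 = 845² → right
3 of the 6 are right.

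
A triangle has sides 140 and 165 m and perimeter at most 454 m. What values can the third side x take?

Triangle inequality alone gives 25 < x < 305.
The perimeter condition gives x ≤ 454 − 140 − 165 = 149.
Intersecting the two: 25 < x ≤ 149.

25 < x ≤ 149 m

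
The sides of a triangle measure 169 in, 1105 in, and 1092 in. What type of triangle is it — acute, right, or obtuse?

Compare the square of the longest side to the sum of squares of the other two: 169² + 1092² = 1221025 = 1105².

right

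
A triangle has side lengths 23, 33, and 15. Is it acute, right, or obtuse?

obtuse

Compare the square of the longest side to the sum of squares of the other two: 15² + 23² = 754 < 1089 = 33².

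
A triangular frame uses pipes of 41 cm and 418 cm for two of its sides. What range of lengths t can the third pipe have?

By the triangle inequality, t must be less than 41 + 418 = 459 and greater than |41 − 418| = 377.

377 < t < 459 (cm)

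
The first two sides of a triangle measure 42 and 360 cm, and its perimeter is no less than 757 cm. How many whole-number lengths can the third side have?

47

Triangle inequality: 318 < x < 402. Perimeter ≥ 757 gives x ≥ 757 − 42 − 360 = 355.
So 355 ≤ x < 402; integers 355 through 401: 47 values.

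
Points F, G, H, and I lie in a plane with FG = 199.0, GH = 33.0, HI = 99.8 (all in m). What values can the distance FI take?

66.2 ≤ FI ≤ 331.8 m

The maximum is all hops collinear in one direction: 199.0 + 33.0 + 99.8 = 331.8.
The longest hop is 199.0; the others sum to 132.8. Folding the others back against it leaves at least 199.0 − 132.8 = 66.2.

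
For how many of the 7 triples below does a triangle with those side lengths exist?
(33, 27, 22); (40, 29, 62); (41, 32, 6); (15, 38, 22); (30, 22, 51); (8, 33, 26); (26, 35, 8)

4

(22,27,33): 22+27 > 33 → valid
(29,40,62): 29+40 > 62 → valid
(6,32,41): 6+32 ≤ 41 → not valid
(15,22,38): 15+22 ≤ 38 → not valid
(22,30,51): 22+30 > 51 → valid
(8,26,33): 8+26 > 33 → valid
(8,26,35): 8+26 ≤ 35 → not valid
4 of the 7 triples form a triangle.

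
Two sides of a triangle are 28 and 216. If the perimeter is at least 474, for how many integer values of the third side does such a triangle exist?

Triangle inequality: 188 < x < 244. Perimeter ≥ 474 gives x ≥ 474 − 28 − 216 = 230.
So 230 ≤ x < 244; integers 230 through 243: 14 values.

14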